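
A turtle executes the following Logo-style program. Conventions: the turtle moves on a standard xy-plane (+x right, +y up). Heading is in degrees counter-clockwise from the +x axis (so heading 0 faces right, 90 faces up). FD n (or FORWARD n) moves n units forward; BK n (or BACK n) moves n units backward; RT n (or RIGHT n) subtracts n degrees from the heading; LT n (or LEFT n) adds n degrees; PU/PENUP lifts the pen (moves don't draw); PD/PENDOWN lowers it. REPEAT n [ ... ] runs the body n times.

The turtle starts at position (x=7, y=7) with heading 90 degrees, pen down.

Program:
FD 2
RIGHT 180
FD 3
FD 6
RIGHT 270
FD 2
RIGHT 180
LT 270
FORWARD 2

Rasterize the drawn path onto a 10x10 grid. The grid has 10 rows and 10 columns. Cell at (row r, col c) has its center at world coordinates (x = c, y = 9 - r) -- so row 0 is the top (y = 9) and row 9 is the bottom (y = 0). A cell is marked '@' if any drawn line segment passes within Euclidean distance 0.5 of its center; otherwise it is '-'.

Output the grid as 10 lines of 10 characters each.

Answer: -------@--
-------@--
-------@--
-------@--
-------@--
-------@--
-------@--
-------@-@
-------@-@
-------@@@

Derivation:
Segment 0: (7,7) -> (7,9)
Segment 1: (7,9) -> (7,6)
Segment 2: (7,6) -> (7,0)
Segment 3: (7,0) -> (9,0)
Segment 4: (9,0) -> (9,2)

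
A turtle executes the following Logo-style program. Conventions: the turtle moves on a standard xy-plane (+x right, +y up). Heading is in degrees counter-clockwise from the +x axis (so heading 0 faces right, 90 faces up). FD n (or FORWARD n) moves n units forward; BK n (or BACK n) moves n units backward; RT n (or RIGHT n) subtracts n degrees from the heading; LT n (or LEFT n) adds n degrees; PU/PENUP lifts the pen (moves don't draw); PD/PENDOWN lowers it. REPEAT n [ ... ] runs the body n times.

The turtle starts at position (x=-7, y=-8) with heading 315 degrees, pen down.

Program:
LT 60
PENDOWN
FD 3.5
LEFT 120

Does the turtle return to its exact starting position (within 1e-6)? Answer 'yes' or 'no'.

Executing turtle program step by step:
Start: pos=(-7,-8), heading=315, pen down
LT 60: heading 315 -> 15
PD: pen down
FD 3.5: (-7,-8) -> (-3.619,-7.094) [heading=15, draw]
LT 120: heading 15 -> 135
Final: pos=(-3.619,-7.094), heading=135, 1 segment(s) drawn

Start position: (-7, -8)
Final position: (-3.619, -7.094)
Distance = 3.5; >= 1e-6 -> NOT closed

Answer: no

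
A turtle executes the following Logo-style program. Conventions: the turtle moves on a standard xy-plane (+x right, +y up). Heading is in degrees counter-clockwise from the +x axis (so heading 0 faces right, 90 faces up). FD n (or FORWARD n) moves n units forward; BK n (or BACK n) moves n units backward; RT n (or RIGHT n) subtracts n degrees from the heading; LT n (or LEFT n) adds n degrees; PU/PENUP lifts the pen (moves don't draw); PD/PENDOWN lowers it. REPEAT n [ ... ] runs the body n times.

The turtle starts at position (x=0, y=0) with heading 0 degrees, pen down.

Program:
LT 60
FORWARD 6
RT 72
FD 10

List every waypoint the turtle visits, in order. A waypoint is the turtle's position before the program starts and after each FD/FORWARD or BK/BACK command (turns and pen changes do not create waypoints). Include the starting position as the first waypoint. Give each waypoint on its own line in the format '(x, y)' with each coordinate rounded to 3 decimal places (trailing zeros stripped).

Executing turtle program step by step:
Start: pos=(0,0), heading=0, pen down
LT 60: heading 0 -> 60
FD 6: (0,0) -> (3,5.196) [heading=60, draw]
RT 72: heading 60 -> 348
FD 10: (3,5.196) -> (12.781,3.117) [heading=348, draw]
Final: pos=(12.781,3.117), heading=348, 2 segment(s) drawn
Waypoints (3 total):
(0, 0)
(3, 5.196)
(12.781, 3.117)

Answer: (0, 0)
(3, 5.196)
(12.781, 3.117)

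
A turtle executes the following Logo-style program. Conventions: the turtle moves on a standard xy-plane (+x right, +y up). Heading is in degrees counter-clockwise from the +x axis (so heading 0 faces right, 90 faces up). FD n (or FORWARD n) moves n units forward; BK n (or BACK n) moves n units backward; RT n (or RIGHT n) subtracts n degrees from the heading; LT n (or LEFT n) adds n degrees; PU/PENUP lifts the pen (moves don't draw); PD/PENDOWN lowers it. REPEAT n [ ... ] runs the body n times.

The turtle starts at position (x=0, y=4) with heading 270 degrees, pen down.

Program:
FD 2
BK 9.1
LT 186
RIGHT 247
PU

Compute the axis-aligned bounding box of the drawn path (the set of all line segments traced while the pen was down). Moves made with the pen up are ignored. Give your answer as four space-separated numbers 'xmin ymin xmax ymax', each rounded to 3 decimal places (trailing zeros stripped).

Answer: 0 2 0 11.1

Derivation:
Executing turtle program step by step:
Start: pos=(0,4), heading=270, pen down
FD 2: (0,4) -> (0,2) [heading=270, draw]
BK 9.1: (0,2) -> (0,11.1) [heading=270, draw]
LT 186: heading 270 -> 96
RT 247: heading 96 -> 209
PU: pen up
Final: pos=(0,11.1), heading=209, 2 segment(s) drawn

Segment endpoints: x in {0, 0, 0}, y in {2, 4, 11.1}
xmin=0, ymin=2, xmax=0, ymax=11.1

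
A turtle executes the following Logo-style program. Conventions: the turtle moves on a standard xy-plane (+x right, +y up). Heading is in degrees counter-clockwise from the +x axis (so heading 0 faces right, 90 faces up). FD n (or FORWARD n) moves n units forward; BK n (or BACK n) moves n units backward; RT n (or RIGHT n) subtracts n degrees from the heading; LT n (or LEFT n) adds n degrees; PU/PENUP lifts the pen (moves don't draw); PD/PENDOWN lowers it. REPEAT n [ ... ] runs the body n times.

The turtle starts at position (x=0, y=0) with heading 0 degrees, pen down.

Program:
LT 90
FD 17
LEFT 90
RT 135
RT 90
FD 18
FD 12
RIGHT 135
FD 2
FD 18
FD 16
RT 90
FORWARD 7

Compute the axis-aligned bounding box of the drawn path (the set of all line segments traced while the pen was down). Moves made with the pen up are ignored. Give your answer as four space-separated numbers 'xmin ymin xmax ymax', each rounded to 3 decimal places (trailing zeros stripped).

Executing turtle program step by step:
Start: pos=(0,0), heading=0, pen down
LT 90: heading 0 -> 90
FD 17: (0,0) -> (0,17) [heading=90, draw]
LT 90: heading 90 -> 180
RT 135: heading 180 -> 45
RT 90: heading 45 -> 315
FD 18: (0,17) -> (12.728,4.272) [heading=315, draw]
FD 12: (12.728,4.272) -> (21.213,-4.213) [heading=315, draw]
RT 135: heading 315 -> 180
FD 2: (21.213,-4.213) -> (19.213,-4.213) [heading=180, draw]
FD 18: (19.213,-4.213) -> (1.213,-4.213) [heading=180, draw]
FD 16: (1.213,-4.213) -> (-14.787,-4.213) [heading=180, draw]
RT 90: heading 180 -> 90
FD 7: (-14.787,-4.213) -> (-14.787,2.787) [heading=90, draw]
Final: pos=(-14.787,2.787), heading=90, 7 segment(s) drawn

Segment endpoints: x in {-14.787, -14.787, 0, 0, 1.213, 12.728, 19.213, 21.213}, y in {-4.213, -4.213, -4.213, 0, 2.787, 4.272, 17}
xmin=-14.787, ymin=-4.213, xmax=21.213, ymax=17

Answer: -14.787 -4.213 21.213 17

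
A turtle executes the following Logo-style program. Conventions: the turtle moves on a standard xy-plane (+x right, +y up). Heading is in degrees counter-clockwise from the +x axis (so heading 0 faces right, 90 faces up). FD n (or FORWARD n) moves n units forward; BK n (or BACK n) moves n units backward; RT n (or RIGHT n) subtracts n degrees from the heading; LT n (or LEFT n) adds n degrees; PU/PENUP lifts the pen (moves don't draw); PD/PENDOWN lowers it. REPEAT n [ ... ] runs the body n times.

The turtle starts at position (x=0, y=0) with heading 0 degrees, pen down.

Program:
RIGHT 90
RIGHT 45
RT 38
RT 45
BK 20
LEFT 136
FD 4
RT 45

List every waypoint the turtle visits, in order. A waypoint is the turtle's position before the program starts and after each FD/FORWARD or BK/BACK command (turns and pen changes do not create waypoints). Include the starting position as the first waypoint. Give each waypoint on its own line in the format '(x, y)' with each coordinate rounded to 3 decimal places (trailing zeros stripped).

Answer: (0, 0)
(15.76, -12.313)
(16.317, -16.274)

Derivation:
Executing turtle program step by step:
Start: pos=(0,0), heading=0, pen down
RT 90: heading 0 -> 270
RT 45: heading 270 -> 225
RT 38: heading 225 -> 187
RT 45: heading 187 -> 142
BK 20: (0,0) -> (15.76,-12.313) [heading=142, draw]
LT 136: heading 142 -> 278
FD 4: (15.76,-12.313) -> (16.317,-16.274) [heading=278, draw]
RT 45: heading 278 -> 233
Final: pos=(16.317,-16.274), heading=233, 2 segment(s) drawn
Waypoints (3 total):
(0, 0)
(15.76, -12.313)
(16.317, -16.274)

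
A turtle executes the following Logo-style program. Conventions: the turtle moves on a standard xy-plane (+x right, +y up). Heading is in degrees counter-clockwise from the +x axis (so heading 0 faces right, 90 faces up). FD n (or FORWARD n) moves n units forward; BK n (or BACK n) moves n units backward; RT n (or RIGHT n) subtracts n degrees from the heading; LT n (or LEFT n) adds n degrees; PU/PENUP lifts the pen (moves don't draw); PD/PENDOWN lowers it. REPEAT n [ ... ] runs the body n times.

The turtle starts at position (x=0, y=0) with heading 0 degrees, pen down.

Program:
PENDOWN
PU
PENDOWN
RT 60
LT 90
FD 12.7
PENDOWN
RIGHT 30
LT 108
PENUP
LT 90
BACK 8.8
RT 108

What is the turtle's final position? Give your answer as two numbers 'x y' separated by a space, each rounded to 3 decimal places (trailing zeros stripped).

Answer: 19.368 9.069

Derivation:
Executing turtle program step by step:
Start: pos=(0,0), heading=0, pen down
PD: pen down
PU: pen up
PD: pen down
RT 60: heading 0 -> 300
LT 90: heading 300 -> 30
FD 12.7: (0,0) -> (10.999,6.35) [heading=30, draw]
PD: pen down
RT 30: heading 30 -> 0
LT 108: heading 0 -> 108
PU: pen up
LT 90: heading 108 -> 198
BK 8.8: (10.999,6.35) -> (19.368,9.069) [heading=198, move]
RT 108: heading 198 -> 90
Final: pos=(19.368,9.069), heading=90, 1 segment(s) drawn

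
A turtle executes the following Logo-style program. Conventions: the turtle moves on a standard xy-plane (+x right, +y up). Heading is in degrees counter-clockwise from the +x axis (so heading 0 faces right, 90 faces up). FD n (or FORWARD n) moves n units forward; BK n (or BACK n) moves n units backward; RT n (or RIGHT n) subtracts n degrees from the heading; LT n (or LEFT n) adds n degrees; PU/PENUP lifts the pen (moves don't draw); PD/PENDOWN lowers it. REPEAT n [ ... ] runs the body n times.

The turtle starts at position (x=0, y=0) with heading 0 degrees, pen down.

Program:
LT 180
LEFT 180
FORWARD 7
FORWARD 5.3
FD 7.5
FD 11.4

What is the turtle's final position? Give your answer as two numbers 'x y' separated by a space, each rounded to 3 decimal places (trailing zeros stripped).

Answer: 31.2 0

Derivation:
Executing turtle program step by step:
Start: pos=(0,0), heading=0, pen down
LT 180: heading 0 -> 180
LT 180: heading 180 -> 0
FD 7: (0,0) -> (7,0) [heading=0, draw]
FD 5.3: (7,0) -> (12.3,0) [heading=0, draw]
FD 7.5: (12.3,0) -> (19.8,0) [heading=0, draw]
FD 11.4: (19.8,0) -> (31.2,0) [heading=0, draw]
Final: pos=(31.2,0), heading=0, 4 segment(s) drawn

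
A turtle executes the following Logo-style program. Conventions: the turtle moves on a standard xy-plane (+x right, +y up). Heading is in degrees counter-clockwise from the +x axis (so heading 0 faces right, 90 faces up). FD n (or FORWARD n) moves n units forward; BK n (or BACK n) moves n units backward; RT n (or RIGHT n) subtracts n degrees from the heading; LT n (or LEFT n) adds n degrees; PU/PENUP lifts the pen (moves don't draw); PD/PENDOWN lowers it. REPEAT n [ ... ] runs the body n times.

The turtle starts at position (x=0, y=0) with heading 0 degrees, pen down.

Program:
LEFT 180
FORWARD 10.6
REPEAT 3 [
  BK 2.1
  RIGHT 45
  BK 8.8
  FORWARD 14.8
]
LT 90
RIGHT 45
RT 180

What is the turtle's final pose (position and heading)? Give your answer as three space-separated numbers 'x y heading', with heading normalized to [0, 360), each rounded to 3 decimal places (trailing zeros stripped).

Executing turtle program step by step:
Start: pos=(0,0), heading=0, pen down
LT 180: heading 0 -> 180
FD 10.6: (0,0) -> (-10.6,0) [heading=180, draw]
REPEAT 3 [
  -- iteration 1/3 --
  BK 2.1: (-10.6,0) -> (-8.5,0) [heading=180, draw]
  RT 45: heading 180 -> 135
  BK 8.8: (-8.5,0) -> (-2.277,-6.223) [heading=135, draw]
  FD 14.8: (-2.277,-6.223) -> (-12.743,4.243) [heading=135, draw]
  -- iteration 2/3 --
  BK 2.1: (-12.743,4.243) -> (-11.258,2.758) [heading=135, draw]
  RT 45: heading 135 -> 90
  BK 8.8: (-11.258,2.758) -> (-11.258,-6.042) [heading=90, draw]
  FD 14.8: (-11.258,-6.042) -> (-11.258,8.758) [heading=90, draw]
  -- iteration 3/3 --
  BK 2.1: (-11.258,8.758) -> (-11.258,6.658) [heading=90, draw]
  RT 45: heading 90 -> 45
  BK 8.8: (-11.258,6.658) -> (-17.48,0.435) [heading=45, draw]
  FD 14.8: (-17.48,0.435) -> (-7.015,10.9) [heading=45, draw]
]
LT 90: heading 45 -> 135
RT 45: heading 135 -> 90
RT 180: heading 90 -> 270
Final: pos=(-7.015,10.9), heading=270, 10 segment(s) drawn

Answer: -7.015 10.9 270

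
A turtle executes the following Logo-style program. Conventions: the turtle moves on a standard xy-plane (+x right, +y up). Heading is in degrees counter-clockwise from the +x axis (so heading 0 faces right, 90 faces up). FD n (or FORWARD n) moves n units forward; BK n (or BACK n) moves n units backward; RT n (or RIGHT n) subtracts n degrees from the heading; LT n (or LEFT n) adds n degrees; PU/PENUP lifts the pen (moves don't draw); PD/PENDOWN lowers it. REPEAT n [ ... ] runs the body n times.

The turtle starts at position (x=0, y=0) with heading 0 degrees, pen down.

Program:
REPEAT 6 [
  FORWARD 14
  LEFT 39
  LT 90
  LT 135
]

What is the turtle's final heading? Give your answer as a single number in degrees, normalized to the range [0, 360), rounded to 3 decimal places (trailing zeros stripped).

Answer: 144

Derivation:
Executing turtle program step by step:
Start: pos=(0,0), heading=0, pen down
REPEAT 6 [
  -- iteration 1/6 --
  FD 14: (0,0) -> (14,0) [heading=0, draw]
  LT 39: heading 0 -> 39
  LT 90: heading 39 -> 129
  LT 135: heading 129 -> 264
  -- iteration 2/6 --
  FD 14: (14,0) -> (12.537,-13.923) [heading=264, draw]
  LT 39: heading 264 -> 303
  LT 90: heading 303 -> 33
  LT 135: heading 33 -> 168
  -- iteration 3/6 --
  FD 14: (12.537,-13.923) -> (-1.157,-11.013) [heading=168, draw]
  LT 39: heading 168 -> 207
  LT 90: heading 207 -> 297
  LT 135: heading 297 -> 72
  -- iteration 4/6 --
  FD 14: (-1.157,-11.013) -> (3.169,2.302) [heading=72, draw]
  LT 39: heading 72 -> 111
  LT 90: heading 111 -> 201
  LT 135: heading 201 -> 336
  -- iteration 5/6 --
  FD 14: (3.169,2.302) -> (15.958,-3.392) [heading=336, draw]
  LT 39: heading 336 -> 15
  LT 90: heading 15 -> 105
  LT 135: heading 105 -> 240
  -- iteration 6/6 --
  FD 14: (15.958,-3.392) -> (8.958,-15.516) [heading=240, draw]
  LT 39: heading 240 -> 279
  LT 90: heading 279 -> 9
  LT 135: heading 9 -> 144
]
Final: pos=(8.958,-15.516), heading=144, 6 segment(s) drawn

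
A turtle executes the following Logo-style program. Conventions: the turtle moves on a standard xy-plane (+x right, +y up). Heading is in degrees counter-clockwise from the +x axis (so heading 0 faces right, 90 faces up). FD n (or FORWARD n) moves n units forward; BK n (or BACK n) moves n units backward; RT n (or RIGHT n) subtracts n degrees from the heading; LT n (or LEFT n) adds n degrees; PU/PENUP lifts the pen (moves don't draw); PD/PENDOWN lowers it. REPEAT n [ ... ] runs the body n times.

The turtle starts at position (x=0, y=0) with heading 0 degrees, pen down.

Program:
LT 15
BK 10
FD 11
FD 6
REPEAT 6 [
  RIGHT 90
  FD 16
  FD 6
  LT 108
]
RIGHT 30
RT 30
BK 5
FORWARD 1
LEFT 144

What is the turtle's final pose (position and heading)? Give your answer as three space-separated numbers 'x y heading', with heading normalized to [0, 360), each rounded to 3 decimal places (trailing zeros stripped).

Executing turtle program step by step:
Start: pos=(0,0), heading=0, pen down
LT 15: heading 0 -> 15
BK 10: (0,0) -> (-9.659,-2.588) [heading=15, draw]
FD 11: (-9.659,-2.588) -> (0.966,0.259) [heading=15, draw]
FD 6: (0.966,0.259) -> (6.761,1.812) [heading=15, draw]
REPEAT 6 [
  -- iteration 1/6 --
  RT 90: heading 15 -> 285
  FD 16: (6.761,1.812) -> (10.903,-13.643) [heading=285, draw]
  FD 6: (10.903,-13.643) -> (12.455,-19.439) [heading=285, draw]
  LT 108: heading 285 -> 33
  -- iteration 2/6 --
  RT 90: heading 33 -> 303
  FD 16: (12.455,-19.439) -> (21.17,-32.857) [heading=303, draw]
  FD 6: (21.17,-32.857) -> (24.438,-37.889) [heading=303, draw]
  LT 108: heading 303 -> 51
  -- iteration 3/6 --
  RT 90: heading 51 -> 321
  FD 16: (24.438,-37.889) -> (36.872,-47.959) [heading=321, draw]
  FD 6: (36.872,-47.959) -> (41.535,-51.734) [heading=321, draw]
  LT 108: heading 321 -> 69
  -- iteration 4/6 --
  RT 90: heading 69 -> 339
  FD 16: (41.535,-51.734) -> (56.472,-57.468) [heading=339, draw]
  FD 6: (56.472,-57.468) -> (62.074,-59.619) [heading=339, draw]
  LT 108: heading 339 -> 87
  -- iteration 5/6 --
  RT 90: heading 87 -> 357
  FD 16: (62.074,-59.619) -> (78.052,-60.456) [heading=357, draw]
  FD 6: (78.052,-60.456) -> (84.043,-60.77) [heading=357, draw]
  LT 108: heading 357 -> 105
  -- iteration 6/6 --
  RT 90: heading 105 -> 15
  FD 16: (84.043,-60.77) -> (99.498,-56.629) [heading=15, draw]
  FD 6: (99.498,-56.629) -> (105.294,-55.076) [heading=15, draw]
  LT 108: heading 15 -> 123
]
RT 30: heading 123 -> 93
RT 30: heading 93 -> 63
BK 5: (105.294,-55.076) -> (103.024,-59.531) [heading=63, draw]
FD 1: (103.024,-59.531) -> (103.478,-58.64) [heading=63, draw]
LT 144: heading 63 -> 207
Final: pos=(103.478,-58.64), heading=207, 17 segment(s) drawn

Answer: 103.478 -58.64 207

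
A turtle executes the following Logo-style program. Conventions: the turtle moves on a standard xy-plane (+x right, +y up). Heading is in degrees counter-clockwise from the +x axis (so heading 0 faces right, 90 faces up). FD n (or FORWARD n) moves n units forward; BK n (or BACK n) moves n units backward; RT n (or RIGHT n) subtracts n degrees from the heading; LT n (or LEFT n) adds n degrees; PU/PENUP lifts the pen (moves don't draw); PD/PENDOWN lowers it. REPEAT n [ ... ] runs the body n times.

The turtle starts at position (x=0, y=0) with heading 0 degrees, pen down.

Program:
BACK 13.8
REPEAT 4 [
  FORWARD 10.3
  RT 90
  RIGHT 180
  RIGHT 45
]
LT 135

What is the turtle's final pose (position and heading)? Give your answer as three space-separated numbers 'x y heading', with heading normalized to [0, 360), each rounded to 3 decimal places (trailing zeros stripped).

Executing turtle program step by step:
Start: pos=(0,0), heading=0, pen down
BK 13.8: (0,0) -> (-13.8,0) [heading=0, draw]
REPEAT 4 [
  -- iteration 1/4 --
  FD 10.3: (-13.8,0) -> (-3.5,0) [heading=0, draw]
  RT 90: heading 0 -> 270
  RT 180: heading 270 -> 90
  RT 45: heading 90 -> 45
  -- iteration 2/4 --
  FD 10.3: (-3.5,0) -> (3.783,7.283) [heading=45, draw]
  RT 90: heading 45 -> 315
  RT 180: heading 315 -> 135
  RT 45: heading 135 -> 90
  -- iteration 3/4 --
  FD 10.3: (3.783,7.283) -> (3.783,17.583) [heading=90, draw]
  RT 90: heading 90 -> 0
  RT 180: heading 0 -> 180
  RT 45: heading 180 -> 135
  -- iteration 4/4 --
  FD 10.3: (3.783,17.583) -> (-3.5,24.866) [heading=135, draw]
  RT 90: heading 135 -> 45
  RT 180: heading 45 -> 225
  RT 45: heading 225 -> 180
]
LT 135: heading 180 -> 315
Final: pos=(-3.5,24.866), heading=315, 5 segment(s) drawn

Answer: -3.5 24.866 315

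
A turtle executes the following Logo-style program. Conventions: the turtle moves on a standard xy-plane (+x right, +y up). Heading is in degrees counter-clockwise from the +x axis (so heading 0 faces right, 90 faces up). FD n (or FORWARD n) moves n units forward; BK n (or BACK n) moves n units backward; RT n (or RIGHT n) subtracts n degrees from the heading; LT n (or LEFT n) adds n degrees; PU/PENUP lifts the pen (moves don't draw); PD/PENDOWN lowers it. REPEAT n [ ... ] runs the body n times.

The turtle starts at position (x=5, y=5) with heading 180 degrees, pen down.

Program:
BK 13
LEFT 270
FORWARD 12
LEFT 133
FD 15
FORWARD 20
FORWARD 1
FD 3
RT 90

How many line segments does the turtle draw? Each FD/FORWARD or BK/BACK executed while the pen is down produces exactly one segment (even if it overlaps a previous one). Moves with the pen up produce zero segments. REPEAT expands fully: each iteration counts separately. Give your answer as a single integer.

Executing turtle program step by step:
Start: pos=(5,5), heading=180, pen down
BK 13: (5,5) -> (18,5) [heading=180, draw]
LT 270: heading 180 -> 90
FD 12: (18,5) -> (18,17) [heading=90, draw]
LT 133: heading 90 -> 223
FD 15: (18,17) -> (7.03,6.77) [heading=223, draw]
FD 20: (7.03,6.77) -> (-7.597,-6.87) [heading=223, draw]
FD 1: (-7.597,-6.87) -> (-8.329,-7.552) [heading=223, draw]
FD 3: (-8.329,-7.552) -> (-10.523,-9.598) [heading=223, draw]
RT 90: heading 223 -> 133
Final: pos=(-10.523,-9.598), heading=133, 6 segment(s) drawn
Segments drawn: 6

Answer: 6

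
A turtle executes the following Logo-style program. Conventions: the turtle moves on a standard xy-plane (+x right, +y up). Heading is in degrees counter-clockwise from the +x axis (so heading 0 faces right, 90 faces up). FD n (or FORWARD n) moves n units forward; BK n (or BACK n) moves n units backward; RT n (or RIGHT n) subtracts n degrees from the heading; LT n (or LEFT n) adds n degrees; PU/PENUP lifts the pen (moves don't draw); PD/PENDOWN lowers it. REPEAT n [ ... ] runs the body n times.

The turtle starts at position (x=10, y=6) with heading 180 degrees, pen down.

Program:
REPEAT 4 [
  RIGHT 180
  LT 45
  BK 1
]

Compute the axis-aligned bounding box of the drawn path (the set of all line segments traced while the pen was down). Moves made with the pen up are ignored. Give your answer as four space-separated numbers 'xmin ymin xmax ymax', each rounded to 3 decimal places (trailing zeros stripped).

Answer: 9 5.293 10 6.293

Derivation:
Executing turtle program step by step:
Start: pos=(10,6), heading=180, pen down
REPEAT 4 [
  -- iteration 1/4 --
  RT 180: heading 180 -> 0
  LT 45: heading 0 -> 45
  BK 1: (10,6) -> (9.293,5.293) [heading=45, draw]
  -- iteration 2/4 --
  RT 180: heading 45 -> 225
  LT 45: heading 225 -> 270
  BK 1: (9.293,5.293) -> (9.293,6.293) [heading=270, draw]
  -- iteration 3/4 --
  RT 180: heading 270 -> 90
  LT 45: heading 90 -> 135
  BK 1: (9.293,6.293) -> (10,5.586) [heading=135, draw]
  -- iteration 4/4 --
  RT 180: heading 135 -> 315
  LT 45: heading 315 -> 0
  BK 1: (10,5.586) -> (9,5.586) [heading=0, draw]
]
Final: pos=(9,5.586), heading=0, 4 segment(s) drawn

Segment endpoints: x in {9, 9.293, 10}, y in {5.293, 5.586, 6, 6.293}
xmin=9, ymin=5.293, xmax=10, ymax=6.293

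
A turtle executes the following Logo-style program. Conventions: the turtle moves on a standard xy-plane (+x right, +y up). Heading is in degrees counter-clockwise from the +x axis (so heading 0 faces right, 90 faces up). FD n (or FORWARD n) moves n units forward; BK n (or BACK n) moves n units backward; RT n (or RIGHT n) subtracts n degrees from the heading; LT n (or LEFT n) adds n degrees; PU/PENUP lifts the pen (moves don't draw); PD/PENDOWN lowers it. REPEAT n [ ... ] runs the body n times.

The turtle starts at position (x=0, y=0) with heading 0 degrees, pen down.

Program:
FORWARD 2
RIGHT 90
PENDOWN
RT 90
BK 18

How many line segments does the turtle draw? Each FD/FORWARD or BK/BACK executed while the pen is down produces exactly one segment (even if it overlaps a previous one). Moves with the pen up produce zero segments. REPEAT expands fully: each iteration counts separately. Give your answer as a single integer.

Answer: 2

Derivation:
Executing turtle program step by step:
Start: pos=(0,0), heading=0, pen down
FD 2: (0,0) -> (2,0) [heading=0, draw]
RT 90: heading 0 -> 270
PD: pen down
RT 90: heading 270 -> 180
BK 18: (2,0) -> (20,0) [heading=180, draw]
Final: pos=(20,0), heading=180, 2 segment(s) drawn
Segments drawn: 2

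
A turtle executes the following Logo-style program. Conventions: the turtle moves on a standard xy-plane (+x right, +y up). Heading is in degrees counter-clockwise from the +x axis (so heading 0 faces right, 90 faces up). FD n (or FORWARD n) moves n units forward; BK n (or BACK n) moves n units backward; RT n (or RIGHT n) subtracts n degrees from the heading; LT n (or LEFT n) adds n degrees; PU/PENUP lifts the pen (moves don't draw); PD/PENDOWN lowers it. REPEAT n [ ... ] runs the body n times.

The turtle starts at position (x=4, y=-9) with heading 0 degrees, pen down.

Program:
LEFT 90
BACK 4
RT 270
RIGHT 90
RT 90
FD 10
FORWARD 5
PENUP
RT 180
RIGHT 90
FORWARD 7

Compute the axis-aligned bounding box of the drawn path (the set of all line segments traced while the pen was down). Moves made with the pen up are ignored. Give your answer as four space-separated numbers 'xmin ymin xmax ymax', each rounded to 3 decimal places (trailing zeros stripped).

Executing turtle program step by step:
Start: pos=(4,-9), heading=0, pen down
LT 90: heading 0 -> 90
BK 4: (4,-9) -> (4,-13) [heading=90, draw]
RT 270: heading 90 -> 180
RT 90: heading 180 -> 90
RT 90: heading 90 -> 0
FD 10: (4,-13) -> (14,-13) [heading=0, draw]
FD 5: (14,-13) -> (19,-13) [heading=0, draw]
PU: pen up
RT 180: heading 0 -> 180
RT 90: heading 180 -> 90
FD 7: (19,-13) -> (19,-6) [heading=90, move]
Final: pos=(19,-6), heading=90, 3 segment(s) drawn

Segment endpoints: x in {4, 4, 14, 19}, y in {-13, -13, -13, -9}
xmin=4, ymin=-13, xmax=19, ymax=-9

Answer: 4 -13 19 -9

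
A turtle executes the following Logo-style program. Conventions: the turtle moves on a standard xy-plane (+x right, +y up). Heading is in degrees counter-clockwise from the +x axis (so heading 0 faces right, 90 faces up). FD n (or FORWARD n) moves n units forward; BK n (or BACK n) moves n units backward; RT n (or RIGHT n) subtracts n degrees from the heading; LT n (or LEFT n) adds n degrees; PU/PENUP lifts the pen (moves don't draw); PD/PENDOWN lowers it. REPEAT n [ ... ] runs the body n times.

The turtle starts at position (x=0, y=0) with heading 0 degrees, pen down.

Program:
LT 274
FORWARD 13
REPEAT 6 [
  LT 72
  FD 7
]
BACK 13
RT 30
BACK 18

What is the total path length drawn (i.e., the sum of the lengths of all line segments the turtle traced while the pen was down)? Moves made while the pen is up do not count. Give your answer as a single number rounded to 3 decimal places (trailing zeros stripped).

Executing turtle program step by step:
Start: pos=(0,0), heading=0, pen down
LT 274: heading 0 -> 274
FD 13: (0,0) -> (0.907,-12.968) [heading=274, draw]
REPEAT 6 [
  -- iteration 1/6 --
  LT 72: heading 274 -> 346
  FD 7: (0.907,-12.968) -> (7.699,-14.662) [heading=346, draw]
  -- iteration 2/6 --
  LT 72: heading 346 -> 58
  FD 7: (7.699,-14.662) -> (11.408,-8.725) [heading=58, draw]
  -- iteration 3/6 --
  LT 72: heading 58 -> 130
  FD 7: (11.408,-8.725) -> (6.909,-3.363) [heading=130, draw]
  -- iteration 4/6 --
  LT 72: heading 130 -> 202
  FD 7: (6.909,-3.363) -> (0.419,-5.985) [heading=202, draw]
  -- iteration 5/6 --
  LT 72: heading 202 -> 274
  FD 7: (0.419,-5.985) -> (0.907,-12.968) [heading=274, draw]
  -- iteration 6/6 --
  LT 72: heading 274 -> 346
  FD 7: (0.907,-12.968) -> (7.699,-14.662) [heading=346, draw]
]
BK 13: (7.699,-14.662) -> (-4.915,-11.517) [heading=346, draw]
RT 30: heading 346 -> 316
BK 18: (-4.915,-11.517) -> (-17.863,0.987) [heading=316, draw]
Final: pos=(-17.863,0.987), heading=316, 9 segment(s) drawn

Segment lengths:
  seg 1: (0,0) -> (0.907,-12.968), length = 13
  seg 2: (0.907,-12.968) -> (7.699,-14.662), length = 7
  seg 3: (7.699,-14.662) -> (11.408,-8.725), length = 7
  seg 4: (11.408,-8.725) -> (6.909,-3.363), length = 7
  seg 5: (6.909,-3.363) -> (0.419,-5.985), length = 7
  seg 6: (0.419,-5.985) -> (0.907,-12.968), length = 7
  seg 7: (0.907,-12.968) -> (7.699,-14.662), length = 7
  seg 8: (7.699,-14.662) -> (-4.915,-11.517), length = 13
  seg 9: (-4.915,-11.517) -> (-17.863,0.987), length = 18
Total = 86

Answer: 86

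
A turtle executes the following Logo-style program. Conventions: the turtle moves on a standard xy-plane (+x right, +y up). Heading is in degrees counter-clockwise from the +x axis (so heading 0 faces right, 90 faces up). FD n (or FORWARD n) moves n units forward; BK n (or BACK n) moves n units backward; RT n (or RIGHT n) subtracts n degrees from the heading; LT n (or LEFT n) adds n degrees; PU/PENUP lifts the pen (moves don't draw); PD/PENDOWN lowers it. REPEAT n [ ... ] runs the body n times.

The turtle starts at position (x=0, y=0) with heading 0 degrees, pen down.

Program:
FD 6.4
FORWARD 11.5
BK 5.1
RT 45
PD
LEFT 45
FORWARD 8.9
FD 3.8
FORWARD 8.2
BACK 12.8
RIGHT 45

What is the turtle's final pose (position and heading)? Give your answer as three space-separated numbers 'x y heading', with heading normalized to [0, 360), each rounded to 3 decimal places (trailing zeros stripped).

Answer: 20.9 0 315

Derivation:
Executing turtle program step by step:
Start: pos=(0,0), heading=0, pen down
FD 6.4: (0,0) -> (6.4,0) [heading=0, draw]
FD 11.5: (6.4,0) -> (17.9,0) [heading=0, draw]
BK 5.1: (17.9,0) -> (12.8,0) [heading=0, draw]
RT 45: heading 0 -> 315
PD: pen down
LT 45: heading 315 -> 0
FD 8.9: (12.8,0) -> (21.7,0) [heading=0, draw]
FD 3.8: (21.7,0) -> (25.5,0) [heading=0, draw]
FD 8.2: (25.5,0) -> (33.7,0) [heading=0, draw]
BK 12.8: (33.7,0) -> (20.9,0) [heading=0, draw]
RT 45: heading 0 -> 315
Final: pos=(20.9,0), heading=315, 7 segment(s) drawn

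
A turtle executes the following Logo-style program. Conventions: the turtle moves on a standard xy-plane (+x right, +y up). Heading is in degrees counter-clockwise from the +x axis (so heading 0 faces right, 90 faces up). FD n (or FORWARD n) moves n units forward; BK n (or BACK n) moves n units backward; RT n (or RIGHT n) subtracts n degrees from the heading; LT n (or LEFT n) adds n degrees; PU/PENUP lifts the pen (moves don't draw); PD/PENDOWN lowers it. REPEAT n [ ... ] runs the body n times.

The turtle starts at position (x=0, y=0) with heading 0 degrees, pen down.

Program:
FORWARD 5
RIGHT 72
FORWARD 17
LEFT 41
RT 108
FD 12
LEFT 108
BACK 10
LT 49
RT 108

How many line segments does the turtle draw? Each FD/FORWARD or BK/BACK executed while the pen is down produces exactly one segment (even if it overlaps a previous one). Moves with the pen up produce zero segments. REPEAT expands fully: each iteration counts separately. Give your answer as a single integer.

Answer: 4

Derivation:
Executing turtle program step by step:
Start: pos=(0,0), heading=0, pen down
FD 5: (0,0) -> (5,0) [heading=0, draw]
RT 72: heading 0 -> 288
FD 17: (5,0) -> (10.253,-16.168) [heading=288, draw]
LT 41: heading 288 -> 329
RT 108: heading 329 -> 221
FD 12: (10.253,-16.168) -> (1.197,-24.041) [heading=221, draw]
LT 108: heading 221 -> 329
BK 10: (1.197,-24.041) -> (-7.375,-18.89) [heading=329, draw]
LT 49: heading 329 -> 18
RT 108: heading 18 -> 270
Final: pos=(-7.375,-18.89), heading=270, 4 segment(s) drawn
Segments drawn: 4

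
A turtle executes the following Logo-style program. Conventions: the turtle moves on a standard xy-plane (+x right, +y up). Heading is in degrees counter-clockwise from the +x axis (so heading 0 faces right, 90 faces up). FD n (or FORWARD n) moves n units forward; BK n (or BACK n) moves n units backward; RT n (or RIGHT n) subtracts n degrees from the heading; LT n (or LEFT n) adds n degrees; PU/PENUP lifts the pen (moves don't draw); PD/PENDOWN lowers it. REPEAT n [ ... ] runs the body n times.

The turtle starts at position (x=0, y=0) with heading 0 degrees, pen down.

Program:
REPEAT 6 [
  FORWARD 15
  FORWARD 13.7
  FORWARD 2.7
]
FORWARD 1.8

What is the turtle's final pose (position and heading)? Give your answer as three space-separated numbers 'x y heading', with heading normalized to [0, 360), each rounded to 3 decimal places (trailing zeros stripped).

Answer: 190.2 0 0

Derivation:
Executing turtle program step by step:
Start: pos=(0,0), heading=0, pen down
REPEAT 6 [
  -- iteration 1/6 --
  FD 15: (0,0) -> (15,0) [heading=0, draw]
  FD 13.7: (15,0) -> (28.7,0) [heading=0, draw]
  FD 2.7: (28.7,0) -> (31.4,0) [heading=0, draw]
  -- iteration 2/6 --
  FD 15: (31.4,0) -> (46.4,0) [heading=0, draw]
  FD 13.7: (46.4,0) -> (60.1,0) [heading=0, draw]
  FD 2.7: (60.1,0) -> (62.8,0) [heading=0, draw]
  -- iteration 3/6 --
  FD 15: (62.8,0) -> (77.8,0) [heading=0, draw]
  FD 13.7: (77.8,0) -> (91.5,0) [heading=0, draw]
  FD 2.7: (91.5,0) -> (94.2,0) [heading=0, draw]
  -- iteration 4/6 --
  FD 15: (94.2,0) -> (109.2,0) [heading=0, draw]
  FD 13.7: (109.2,0) -> (122.9,0) [heading=0, draw]
  FD 2.7: (122.9,0) -> (125.6,0) [heading=0, draw]
  -- iteration 5/6 --
  FD 15: (125.6,0) -> (140.6,0) [heading=0, draw]
  FD 13.7: (140.6,0) -> (154.3,0) [heading=0, draw]
  FD 2.7: (154.3,0) -> (157,0) [heading=0, draw]
  -- iteration 6/6 --
  FD 15: (157,0) -> (172,0) [heading=0, draw]
  FD 13.7: (172,0) -> (185.7,0) [heading=0, draw]
  FD 2.7: (185.7,0) -> (188.4,0) [heading=0, draw]
]
FD 1.8: (188.4,0) -> (190.2,0) [heading=0, draw]
Final: pos=(190.2,0), heading=0, 19 segment(s) drawn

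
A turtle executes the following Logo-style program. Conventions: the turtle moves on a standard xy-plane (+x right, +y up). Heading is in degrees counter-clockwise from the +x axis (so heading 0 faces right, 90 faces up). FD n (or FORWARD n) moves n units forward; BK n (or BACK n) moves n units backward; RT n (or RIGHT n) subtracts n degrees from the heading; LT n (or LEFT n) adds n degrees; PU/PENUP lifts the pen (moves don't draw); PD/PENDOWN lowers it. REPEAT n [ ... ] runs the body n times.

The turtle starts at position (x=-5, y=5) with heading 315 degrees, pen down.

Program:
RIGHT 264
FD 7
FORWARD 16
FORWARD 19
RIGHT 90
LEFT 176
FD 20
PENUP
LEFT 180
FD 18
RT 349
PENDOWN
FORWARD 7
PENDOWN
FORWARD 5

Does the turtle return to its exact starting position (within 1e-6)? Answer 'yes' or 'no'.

Executing turtle program step by step:
Start: pos=(-5,5), heading=315, pen down
RT 264: heading 315 -> 51
FD 7: (-5,5) -> (-0.595,10.44) [heading=51, draw]
FD 16: (-0.595,10.44) -> (9.474,22.874) [heading=51, draw]
FD 19: (9.474,22.874) -> (21.431,37.64) [heading=51, draw]
RT 90: heading 51 -> 321
LT 176: heading 321 -> 137
FD 20: (21.431,37.64) -> (6.804,51.28) [heading=137, draw]
PU: pen up
LT 180: heading 137 -> 317
FD 18: (6.804,51.28) -> (19.969,39.004) [heading=317, move]
RT 349: heading 317 -> 328
PD: pen down
FD 7: (19.969,39.004) -> (25.905,35.295) [heading=328, draw]
PD: pen down
FD 5: (25.905,35.295) -> (30.145,32.645) [heading=328, draw]
Final: pos=(30.145,32.645), heading=328, 6 segment(s) drawn

Start position: (-5, 5)
Final position: (30.145, 32.645)
Distance = 44.715; >= 1e-6 -> NOT closed

Answer: no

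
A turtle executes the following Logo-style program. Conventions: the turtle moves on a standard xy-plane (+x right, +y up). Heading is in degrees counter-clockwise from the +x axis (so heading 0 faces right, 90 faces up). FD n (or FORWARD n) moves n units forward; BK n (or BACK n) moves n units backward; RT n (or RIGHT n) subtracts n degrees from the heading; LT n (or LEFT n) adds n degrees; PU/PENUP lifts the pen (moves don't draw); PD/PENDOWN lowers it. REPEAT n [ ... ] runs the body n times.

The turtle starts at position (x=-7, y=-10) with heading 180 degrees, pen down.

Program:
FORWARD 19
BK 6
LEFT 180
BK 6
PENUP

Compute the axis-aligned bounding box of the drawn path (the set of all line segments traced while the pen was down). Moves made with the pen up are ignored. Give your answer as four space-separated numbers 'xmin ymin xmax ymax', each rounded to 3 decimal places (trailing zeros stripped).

Executing turtle program step by step:
Start: pos=(-7,-10), heading=180, pen down
FD 19: (-7,-10) -> (-26,-10) [heading=180, draw]
BK 6: (-26,-10) -> (-20,-10) [heading=180, draw]
LT 180: heading 180 -> 0
BK 6: (-20,-10) -> (-26,-10) [heading=0, draw]
PU: pen up
Final: pos=(-26,-10), heading=0, 3 segment(s) drawn

Segment endpoints: x in {-26, -20, -7}, y in {-10, -10, -10}
xmin=-26, ymin=-10, xmax=-7, ymax=-10

Answer: -26 -10 -7 -10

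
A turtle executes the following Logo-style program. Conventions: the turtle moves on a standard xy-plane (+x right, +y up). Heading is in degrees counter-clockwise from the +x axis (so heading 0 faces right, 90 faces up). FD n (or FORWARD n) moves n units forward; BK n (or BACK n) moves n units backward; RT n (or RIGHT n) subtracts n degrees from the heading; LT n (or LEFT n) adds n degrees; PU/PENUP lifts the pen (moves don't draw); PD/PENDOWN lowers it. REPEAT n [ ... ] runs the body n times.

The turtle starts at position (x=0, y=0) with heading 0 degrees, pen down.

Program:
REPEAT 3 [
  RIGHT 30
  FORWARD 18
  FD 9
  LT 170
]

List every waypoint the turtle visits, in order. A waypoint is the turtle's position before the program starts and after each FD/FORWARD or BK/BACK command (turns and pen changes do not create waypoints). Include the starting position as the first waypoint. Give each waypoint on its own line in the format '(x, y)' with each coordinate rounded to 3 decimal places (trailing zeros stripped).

Answer: (0, 0)
(15.588, -9)
(23.383, -13.5)
(17.226, 3.414)
(14.148, 11.872)
(7.992, -5.043)
(4.914, -13.5)

Derivation:
Executing turtle program step by step:
Start: pos=(0,0), heading=0, pen down
REPEAT 3 [
  -- iteration 1/3 --
  RT 30: heading 0 -> 330
  FD 18: (0,0) -> (15.588,-9) [heading=330, draw]
  FD 9: (15.588,-9) -> (23.383,-13.5) [heading=330, draw]
  LT 170: heading 330 -> 140
  -- iteration 2/3 --
  RT 30: heading 140 -> 110
  FD 18: (23.383,-13.5) -> (17.226,3.414) [heading=110, draw]
  FD 9: (17.226,3.414) -> (14.148,11.872) [heading=110, draw]
  LT 170: heading 110 -> 280
  -- iteration 3/3 --
  RT 30: heading 280 -> 250
  FD 18: (14.148,11.872) -> (7.992,-5.043) [heading=250, draw]
  FD 9: (7.992,-5.043) -> (4.914,-13.5) [heading=250, draw]
  LT 170: heading 250 -> 60
]
Final: pos=(4.914,-13.5), heading=60, 6 segment(s) drawn
Waypoints (7 total):
(0, 0)
(15.588, -9)
(23.383, -13.5)
(17.226, 3.414)
(14.148, 11.872)
(7.992, -5.043)
(4.914, -13.5)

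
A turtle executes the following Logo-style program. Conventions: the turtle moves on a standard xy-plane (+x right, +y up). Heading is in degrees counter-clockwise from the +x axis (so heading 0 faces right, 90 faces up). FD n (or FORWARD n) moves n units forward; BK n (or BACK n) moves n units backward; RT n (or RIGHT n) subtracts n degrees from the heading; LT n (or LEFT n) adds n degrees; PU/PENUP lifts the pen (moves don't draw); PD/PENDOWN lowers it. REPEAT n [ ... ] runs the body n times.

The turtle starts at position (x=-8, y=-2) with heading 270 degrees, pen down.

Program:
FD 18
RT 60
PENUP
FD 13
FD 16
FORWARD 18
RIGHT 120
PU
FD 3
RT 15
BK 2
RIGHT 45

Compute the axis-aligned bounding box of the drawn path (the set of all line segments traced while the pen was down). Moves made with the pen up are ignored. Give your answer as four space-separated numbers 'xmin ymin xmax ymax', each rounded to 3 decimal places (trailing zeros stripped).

Answer: -8 -20 -8 -2

Derivation:
Executing turtle program step by step:
Start: pos=(-8,-2), heading=270, pen down
FD 18: (-8,-2) -> (-8,-20) [heading=270, draw]
RT 60: heading 270 -> 210
PU: pen up
FD 13: (-8,-20) -> (-19.258,-26.5) [heading=210, move]
FD 16: (-19.258,-26.5) -> (-33.115,-34.5) [heading=210, move]
FD 18: (-33.115,-34.5) -> (-48.703,-43.5) [heading=210, move]
RT 120: heading 210 -> 90
PU: pen up
FD 3: (-48.703,-43.5) -> (-48.703,-40.5) [heading=90, move]
RT 15: heading 90 -> 75
BK 2: (-48.703,-40.5) -> (-49.221,-42.432) [heading=75, move]
RT 45: heading 75 -> 30
Final: pos=(-49.221,-42.432), heading=30, 1 segment(s) drawn

Segment endpoints: x in {-8, -8}, y in {-20, -2}
xmin=-8, ymin=-20, xmax=-8, ymax=-2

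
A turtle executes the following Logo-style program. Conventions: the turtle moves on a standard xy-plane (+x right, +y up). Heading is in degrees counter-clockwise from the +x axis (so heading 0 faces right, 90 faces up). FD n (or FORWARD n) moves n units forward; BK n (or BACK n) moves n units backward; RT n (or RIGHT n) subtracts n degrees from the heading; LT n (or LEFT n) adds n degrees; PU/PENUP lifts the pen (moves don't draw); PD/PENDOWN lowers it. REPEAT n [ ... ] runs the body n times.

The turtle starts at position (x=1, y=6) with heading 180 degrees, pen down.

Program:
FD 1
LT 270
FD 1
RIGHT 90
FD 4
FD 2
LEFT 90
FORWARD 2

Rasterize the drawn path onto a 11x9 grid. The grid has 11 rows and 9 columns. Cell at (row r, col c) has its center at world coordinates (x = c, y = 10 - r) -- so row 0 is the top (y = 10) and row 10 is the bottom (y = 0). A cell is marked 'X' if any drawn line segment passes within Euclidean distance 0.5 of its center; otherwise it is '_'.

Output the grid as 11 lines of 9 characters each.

Segment 0: (1,6) -> (0,6)
Segment 1: (0,6) -> (0,7)
Segment 2: (0,7) -> (4,7)
Segment 3: (4,7) -> (6,7)
Segment 4: (6,7) -> (6,9)

Answer: _________
______X__
______X__
XXXXXXX__
XX_______
_________
_________
_________
_________
_________
_________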